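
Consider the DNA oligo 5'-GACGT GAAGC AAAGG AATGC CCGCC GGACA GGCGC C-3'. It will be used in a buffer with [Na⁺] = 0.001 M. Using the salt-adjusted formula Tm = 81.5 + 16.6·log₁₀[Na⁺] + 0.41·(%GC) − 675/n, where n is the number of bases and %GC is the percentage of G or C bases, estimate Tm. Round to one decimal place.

Length n = 36. Base counts: A=10, T=2, G=13, C=11
G+C = 24, so %GC = 24/36 × 100 = 66.667%
Salt term: 16.6 × (-3) = -49.8
GC term: 0.41 × 66.667 = 27.333; length term: −675/36 = −18.75
Tm = 81.5 + (-49.8) + 27.333 − 18.75 = 40.283 → 40.3°C

40.3°C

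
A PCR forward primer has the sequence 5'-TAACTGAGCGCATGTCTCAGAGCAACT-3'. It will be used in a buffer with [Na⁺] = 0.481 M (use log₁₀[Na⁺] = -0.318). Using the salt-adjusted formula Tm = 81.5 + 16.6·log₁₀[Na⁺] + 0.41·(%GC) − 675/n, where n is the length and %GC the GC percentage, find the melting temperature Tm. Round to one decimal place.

71.0°C

Length n = 27. Base counts: A=8, G=6, C=7, T=6
G+C = 13, so %GC = 13/27 × 100 = 48.148%
Salt term: 16.6 × (-0.318) = -5.279
GC term: 0.41 × 48.148 = 19.741; length term: −675/27 = −25
Tm = 81.5 + (-5.279) + 19.741 − 25 = 70.962 → 71.0°C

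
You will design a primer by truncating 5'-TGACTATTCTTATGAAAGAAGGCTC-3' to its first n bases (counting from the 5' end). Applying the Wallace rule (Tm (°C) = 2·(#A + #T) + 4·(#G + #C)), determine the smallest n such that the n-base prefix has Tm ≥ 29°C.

n = 12

First 11 bases: TGACTATTCTT → Tm = 28°C (< 29°C)
First 12 bases: TGACTATTCTTA → Tm = 30°C (≥ 29°C)
Since every base adds ≥2°C, Tm only increases with n, so the threshold is first crossed at n = 12.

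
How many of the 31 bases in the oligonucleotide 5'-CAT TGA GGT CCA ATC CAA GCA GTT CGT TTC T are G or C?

Counting bases: A=7, T=10, C=8, G=6
G+C = 6 + 8 = 14

14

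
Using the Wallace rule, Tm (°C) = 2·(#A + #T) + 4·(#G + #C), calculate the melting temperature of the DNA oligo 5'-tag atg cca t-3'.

28°C

Base counts: C=2, G=2, A=3, T=3
AT pairs contribute 6, GC pairs contribute 4.
Tm = 2(6) + 4(4) = 12 + 16 = 28°C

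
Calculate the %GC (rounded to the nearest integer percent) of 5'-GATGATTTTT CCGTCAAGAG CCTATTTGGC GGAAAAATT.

38%

Base counts: T=13, C=6, G=9, A=11
G+C = 9 + 6 = 15 out of 39 bases
%GC = 15/39 × 100 = 38.46% ≈ 38%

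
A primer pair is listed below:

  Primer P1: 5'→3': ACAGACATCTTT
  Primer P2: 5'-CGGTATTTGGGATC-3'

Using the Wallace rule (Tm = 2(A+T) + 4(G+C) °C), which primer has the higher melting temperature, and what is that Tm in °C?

Primer P2, 42°C

Primer P1: A+T=8, G+C=4 → Tm = 2(8)+4(4) = 32°C
Primer P2: A+T=7, G+C=7 → Tm = 2(7)+4(7) = 42°C
32°C vs 42°C → primer P2 is higher.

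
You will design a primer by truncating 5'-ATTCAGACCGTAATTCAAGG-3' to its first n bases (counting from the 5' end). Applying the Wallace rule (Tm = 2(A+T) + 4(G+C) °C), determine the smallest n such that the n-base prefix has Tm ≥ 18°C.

First 6 bases: ATTCAG → Tm = 16°C (< 18°C)
First 7 bases: ATTCAGA → Tm = 18°C (≥ 18°C)
Since every base adds ≥2°C, Tm only increases with n, so the threshold is first crossed at n = 7.

n = 7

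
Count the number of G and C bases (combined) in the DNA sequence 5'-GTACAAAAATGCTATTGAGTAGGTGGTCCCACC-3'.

15

Scanning the sequence gives G=8, T=8, A=10, C=7.
G+C = 8 + 7 = 15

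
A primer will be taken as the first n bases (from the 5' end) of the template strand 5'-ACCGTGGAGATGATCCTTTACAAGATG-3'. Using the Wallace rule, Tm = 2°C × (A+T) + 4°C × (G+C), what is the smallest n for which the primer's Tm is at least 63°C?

n = 22

First 21 bases: ACCGTGGAGATGATCCTTTAC → Tm = 62°C (< 63°C)
First 22 bases: ACCGTGGAGATGATCCTTTACA → Tm = 64°C (≥ 63°C)
Since every base adds ≥2°C, Tm only increases with n, so the threshold is first crossed at n = 22.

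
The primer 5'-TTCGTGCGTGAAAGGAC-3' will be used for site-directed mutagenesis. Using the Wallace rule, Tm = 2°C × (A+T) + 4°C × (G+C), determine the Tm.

Base counts: A=4, T=4, G=6, C=3
AT pairs contribute 8, GC pairs contribute 9.
Tm = 2×8 + 4×9 = 52°C

52°C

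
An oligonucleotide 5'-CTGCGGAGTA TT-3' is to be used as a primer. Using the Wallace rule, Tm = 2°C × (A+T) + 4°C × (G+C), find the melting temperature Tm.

Base counts: T=4, A=2, C=2, G=4
So N_AT = 6 and N_GC = 6.
Tm = 2×6 + 4×6 = 36°C

36°C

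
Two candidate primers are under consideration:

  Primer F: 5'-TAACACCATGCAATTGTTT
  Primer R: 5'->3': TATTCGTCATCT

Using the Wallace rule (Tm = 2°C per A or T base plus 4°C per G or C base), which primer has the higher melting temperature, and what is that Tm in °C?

Primer F, 50°C

Primer F: A+T=13, G+C=6 → Tm = 2(13)+4(6) = 50°C
Primer R: A+T=8, G+C=4 → Tm = 2(8)+4(4) = 32°C
50°C vs 32°C → primer F is higher.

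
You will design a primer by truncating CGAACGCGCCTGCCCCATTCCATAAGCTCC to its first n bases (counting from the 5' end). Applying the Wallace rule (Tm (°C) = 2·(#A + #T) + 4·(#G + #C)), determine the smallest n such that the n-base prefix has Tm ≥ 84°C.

First 25 bases: CGAACGCGCCTGCCCCATTCCATAA → Tm = 80°C (< 84°C)
First 26 bases: CGAACGCGCCTGCCCCATTCCATAAG → Tm = 84°C (≥ 84°C)
Since every base adds ≥2°C, Tm only increases with n, so the threshold is first crossed at n = 26.

n = 26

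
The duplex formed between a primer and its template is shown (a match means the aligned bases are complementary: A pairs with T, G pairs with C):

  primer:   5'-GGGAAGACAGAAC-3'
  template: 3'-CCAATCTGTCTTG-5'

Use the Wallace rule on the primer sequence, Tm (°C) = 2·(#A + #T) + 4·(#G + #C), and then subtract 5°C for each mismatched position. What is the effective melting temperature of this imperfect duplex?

Primer base counts: A=6, T=0, G=5, C=2 → A+T=6, G+C=7
Perfect-match Tm = 2(6) + 4(7) = 12 + 28 = 40°C
Mismatches (positions where the bases are not complementary): 2 (at positions 3, 4)
Effective Tm = 40 − 2×5 = 40 − 10 = 30°C

30°C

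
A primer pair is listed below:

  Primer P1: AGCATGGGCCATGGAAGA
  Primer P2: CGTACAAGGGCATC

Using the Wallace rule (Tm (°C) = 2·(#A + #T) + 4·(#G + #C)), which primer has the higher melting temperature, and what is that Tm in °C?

Primer P1, 56°C

Primer P1: A+T=8, G+C=10 → Tm = 2(8)+4(10) = 56°C
Primer P2: A+T=6, G+C=8 → Tm = 2(6)+4(8) = 44°C
56°C vs 44°C → primer P1 is higher.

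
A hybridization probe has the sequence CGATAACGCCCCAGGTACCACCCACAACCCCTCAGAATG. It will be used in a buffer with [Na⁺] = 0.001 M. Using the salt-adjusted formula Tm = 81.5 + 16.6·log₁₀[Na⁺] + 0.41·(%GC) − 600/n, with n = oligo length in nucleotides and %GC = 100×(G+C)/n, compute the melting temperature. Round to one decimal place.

40.5°C

Length n = 39. Base counts: G=6, C=17, T=4, A=12
G+C = 23, so %GC = 23/39 × 100 = 58.974%
Salt term: 16.6 × (-3) = -49.8
GC term: 0.41 × 58.974 = 24.179; length term: −600/39 = −15.385
Tm = 81.5 + (-49.8) + 24.179 − 15.385 = 40.494 → 40.5°C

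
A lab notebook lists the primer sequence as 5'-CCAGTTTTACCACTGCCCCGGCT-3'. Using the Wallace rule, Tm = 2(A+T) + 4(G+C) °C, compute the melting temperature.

74°C

G=4, C=10, T=6, A=3
So N_AT = 9 and N_GC = 14.
Tm = 2(9) + 4(14) = 18 + 56 = 74°C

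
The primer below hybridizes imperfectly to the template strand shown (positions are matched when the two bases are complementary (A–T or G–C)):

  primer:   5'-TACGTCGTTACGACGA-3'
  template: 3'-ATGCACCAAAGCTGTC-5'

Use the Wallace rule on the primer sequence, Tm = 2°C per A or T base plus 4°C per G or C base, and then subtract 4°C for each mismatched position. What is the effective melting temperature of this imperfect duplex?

Primer base counts: A=4, T=4, G=4, C=4 → A+T=8, G+C=8
Perfect-match Tm = 2(8) + 4(8) = 16 + 32 = 48°C
Mismatches (positions where the bases are not complementary): 4 (at positions 6, 10, 15, 16)
Effective Tm = 48 − 4×4 = 48 − 16 = 32°C

32°C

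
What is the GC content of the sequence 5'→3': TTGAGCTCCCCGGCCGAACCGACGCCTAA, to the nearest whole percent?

66%

Counting bases: T=4, G=7, C=12, A=6
G+C = 7 + 12 = 19 out of 29 bases
%GC = 19/29 × 100 = 65.52% ≈ 66%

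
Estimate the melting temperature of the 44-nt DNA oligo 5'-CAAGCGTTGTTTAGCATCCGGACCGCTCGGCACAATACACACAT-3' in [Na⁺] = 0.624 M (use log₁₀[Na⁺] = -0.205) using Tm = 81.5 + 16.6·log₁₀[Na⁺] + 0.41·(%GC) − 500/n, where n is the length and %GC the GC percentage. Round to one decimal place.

88.2°C

Length n = 44. A=12, T=9, C=14, G=9
G+C = 23, so %GC = 23/44 × 100 = 52.273%
Salt term: 16.6 × (-0.205) = -3.403
GC term: 0.41 × 52.273 = 21.432; length term: −500/44 = −11.364
Tm = 81.5 + (-3.403) + 21.432 − 11.364 = 88.165 → 88.2°C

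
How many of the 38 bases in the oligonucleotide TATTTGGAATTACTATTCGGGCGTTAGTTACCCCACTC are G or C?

A=8, G=7, C=9, T=14
G+C = 7 + 9 = 16

16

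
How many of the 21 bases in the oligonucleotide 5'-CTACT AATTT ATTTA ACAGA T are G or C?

Scanning the sequence gives T=9, A=8, C=3, G=1.
Total G or C: 1 + 3 = 4

4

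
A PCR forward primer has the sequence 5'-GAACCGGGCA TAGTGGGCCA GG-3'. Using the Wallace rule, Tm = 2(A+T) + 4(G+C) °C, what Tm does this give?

Scanning the sequence gives C=5, T=2, G=10, A=5.
A+T = 7, G+C = 15
Tm = 2(7) + 4(15) = 14 + 60 = 74°C

74°C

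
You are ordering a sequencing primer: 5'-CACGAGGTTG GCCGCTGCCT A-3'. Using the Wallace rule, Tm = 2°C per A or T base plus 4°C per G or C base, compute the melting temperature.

70°C

Counting bases: A=3, G=7, C=7, T=4
AT pairs contribute 7, GC pairs contribute 14.
Tm = 4·14 + 2·7 = 56 + 14 = 70°C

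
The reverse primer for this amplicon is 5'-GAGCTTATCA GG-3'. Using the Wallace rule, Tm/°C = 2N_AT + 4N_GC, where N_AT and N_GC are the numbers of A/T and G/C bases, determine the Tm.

G=4, A=3, C=2, T=3
AT pairs contribute 6, GC pairs contribute 6.
Tm = 2×6 + 4×6 = 36°C

36°C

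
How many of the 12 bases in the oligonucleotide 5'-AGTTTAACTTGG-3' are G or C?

G=3, A=3, C=1, T=5
Total G or C: 3 + 1 = 4

4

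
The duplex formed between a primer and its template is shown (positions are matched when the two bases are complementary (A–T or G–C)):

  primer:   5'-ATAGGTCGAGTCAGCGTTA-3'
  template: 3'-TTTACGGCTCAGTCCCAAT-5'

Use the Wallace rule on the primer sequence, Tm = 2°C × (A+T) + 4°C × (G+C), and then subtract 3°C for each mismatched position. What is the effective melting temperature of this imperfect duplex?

44°C

Primer base counts: A=5, T=5, G=6, C=3 → A+T=10, G+C=9
Perfect-match Tm = 2(10) + 4(9) = 20 + 36 = 56°C
Mismatches (positions where the bases are not complementary): 4 (at positions 2, 4, 6, 15)
Effective Tm = 56 − 4×3 = 56 − 12 = 44°C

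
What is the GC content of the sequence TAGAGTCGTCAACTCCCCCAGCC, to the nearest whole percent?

61%

Counting bases: T=4, C=10, G=4, A=5
G+C = 4 + 10 = 14 out of 23 bases
%GC = 14/23 × 100 = 60.87% ≈ 61%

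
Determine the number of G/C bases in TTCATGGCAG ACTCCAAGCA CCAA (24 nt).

T=4, C=8, G=4, A=8
Total G or C: 4 + 8 = 12

12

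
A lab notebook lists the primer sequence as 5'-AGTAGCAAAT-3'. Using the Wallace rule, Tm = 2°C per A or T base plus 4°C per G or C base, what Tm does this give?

Counting bases: G=2, T=2, A=5, C=1
A+T = 7, G+C = 3
Tm = 2×7 + 4×3 = 26°C

26°C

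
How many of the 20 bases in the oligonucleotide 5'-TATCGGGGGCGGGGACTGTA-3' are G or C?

Base counts: T=4, A=3, G=10, C=3
Total G or C: 10 + 3 = 13

13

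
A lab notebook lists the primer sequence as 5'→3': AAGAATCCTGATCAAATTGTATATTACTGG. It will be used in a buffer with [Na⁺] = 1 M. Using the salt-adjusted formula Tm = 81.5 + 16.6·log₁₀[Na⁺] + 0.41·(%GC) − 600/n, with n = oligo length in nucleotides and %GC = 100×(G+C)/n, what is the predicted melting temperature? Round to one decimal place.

Length n = 30. Counting bases: T=10, C=4, A=11, G=5
G+C = 9, so %GC = 9/30 × 100 = 30%
Salt term: 16.6 × (0) = 0
GC term: 0.41 × 30 = 12.3; length term: −600/30 = −20
Tm = 81.5 + (0) + 12.3 − 20 = 73.8 → 73.8°C

73.8°C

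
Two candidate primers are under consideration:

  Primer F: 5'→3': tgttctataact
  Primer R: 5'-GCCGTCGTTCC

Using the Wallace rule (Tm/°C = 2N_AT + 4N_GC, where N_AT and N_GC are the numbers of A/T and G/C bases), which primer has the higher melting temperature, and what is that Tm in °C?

Primer F: A+T=9, G+C=3 → Tm = 2(9)+4(3) = 30°C
Primer R: A+T=3, G+C=8 → Tm = 2(3)+4(8) = 38°C
30°C vs 38°C → primer R is higher.

Primer R, 38°C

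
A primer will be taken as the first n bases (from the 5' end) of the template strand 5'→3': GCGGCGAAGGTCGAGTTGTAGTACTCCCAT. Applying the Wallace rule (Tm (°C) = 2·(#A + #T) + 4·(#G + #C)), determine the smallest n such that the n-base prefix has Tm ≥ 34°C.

n = 10

First 9 bases: GCGGCGAAG → Tm = 32°C (< 34°C)
First 10 bases: GCGGCGAAGG → Tm = 36°C (≥ 34°C)
Each additional base adds 2°C (A/T) or 4°C (G/C), so Tm is non-decreasing in n; n = 10 is the first length to reach 34°C.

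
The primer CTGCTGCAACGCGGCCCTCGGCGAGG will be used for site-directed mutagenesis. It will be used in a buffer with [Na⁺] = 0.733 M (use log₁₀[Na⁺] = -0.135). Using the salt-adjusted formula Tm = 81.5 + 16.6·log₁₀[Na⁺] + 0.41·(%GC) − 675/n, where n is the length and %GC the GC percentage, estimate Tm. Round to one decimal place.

84.8°C

Length n = 26. Counting bases: C=10, A=3, G=10, T=3
G+C = 20, so %GC = 20/26 × 100 = 76.923%
Salt term: 16.6 × (-0.135) = -2.241
GC term: 0.41 × 76.923 = 31.538; length term: −675/26 = −25.962
Tm = 81.5 + (-2.241) + 31.538 − 25.962 = 84.835 → 84.8°C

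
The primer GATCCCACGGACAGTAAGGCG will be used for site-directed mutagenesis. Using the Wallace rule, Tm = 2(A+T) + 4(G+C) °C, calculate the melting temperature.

68°C

Counting bases: G=7, T=2, A=6, C=6
AT pairs contribute 8, GC pairs contribute 13.
Tm = 4·13 + 2·8 = 52 + 16 = 68°C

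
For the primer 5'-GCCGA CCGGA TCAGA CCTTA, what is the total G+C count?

Counting bases: C=7, T=3, A=5, G=5
Total G or C: 5 + 7 = 12

12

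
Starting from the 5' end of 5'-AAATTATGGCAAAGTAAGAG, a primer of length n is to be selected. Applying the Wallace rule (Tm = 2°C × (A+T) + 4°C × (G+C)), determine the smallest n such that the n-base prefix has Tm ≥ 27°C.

First 10 bases: AAATTATGGC → Tm = 26°C (< 27°C)
First 11 bases: AAATTATGGCA → Tm = 28°C (≥ 27°C)
Each additional base adds 2°C (A/T) or 4°C (G/C), so Tm is non-decreasing in n; n = 11 is the first length to reach 27°C.

n = 11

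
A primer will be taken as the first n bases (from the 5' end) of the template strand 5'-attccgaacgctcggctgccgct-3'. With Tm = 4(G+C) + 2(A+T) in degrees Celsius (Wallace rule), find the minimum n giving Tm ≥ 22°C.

n = 8

First 7 bases: ATTCCGA → Tm = 20°C (< 22°C)
First 8 bases: ATTCCGAA → Tm = 22°C (≥ 22°C)
Each additional base adds 2°C (A/T) or 4°C (G/C), so Tm is non-decreasing in n; n = 8 is the first length to reach 22°C.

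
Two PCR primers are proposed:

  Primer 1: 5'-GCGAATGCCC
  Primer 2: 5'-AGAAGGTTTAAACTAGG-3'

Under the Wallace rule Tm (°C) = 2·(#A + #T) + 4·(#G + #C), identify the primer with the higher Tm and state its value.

Primer 2, 46°C

Primer 1: A+T=3, G+C=7 → Tm = 2(3)+4(7) = 34°C
Primer 2: A+T=11, G+C=6 → Tm = 2(11)+4(6) = 46°C
34°C vs 46°C → primer 2 is higher.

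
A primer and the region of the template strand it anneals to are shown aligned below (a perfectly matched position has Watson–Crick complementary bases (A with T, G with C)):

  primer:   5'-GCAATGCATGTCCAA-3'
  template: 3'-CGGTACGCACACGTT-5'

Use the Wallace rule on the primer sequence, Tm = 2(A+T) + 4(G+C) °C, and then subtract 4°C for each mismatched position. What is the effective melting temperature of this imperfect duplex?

32°C

Primer base counts: A=5, T=3, G=3, C=4 → A+T=8, G+C=7
Perfect-match Tm = 2(8) + 4(7) = 16 + 28 = 44°C
Mismatches (positions where the bases are not complementary): 3 (at positions 3, 8, 12)
Effective Tm = 44 − 3×4 = 44 − 12 = 32°C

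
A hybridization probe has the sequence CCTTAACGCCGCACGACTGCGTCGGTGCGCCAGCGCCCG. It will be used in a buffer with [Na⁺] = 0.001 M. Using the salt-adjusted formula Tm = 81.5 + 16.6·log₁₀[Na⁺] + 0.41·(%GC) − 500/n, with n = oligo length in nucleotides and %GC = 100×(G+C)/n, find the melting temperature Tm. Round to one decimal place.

49.4°C

Length n = 39. Base counts: G=12, T=5, A=5, C=17
G+C = 29, so %GC = 29/39 × 100 = 74.359%
Salt term: 16.6 × (-3) = -49.8
GC term: 0.41 × 74.359 = 30.487; length term: −500/39 = −12.821
Tm = 81.5 + (-49.8) + 30.487 − 12.821 = 49.366 → 49.4°C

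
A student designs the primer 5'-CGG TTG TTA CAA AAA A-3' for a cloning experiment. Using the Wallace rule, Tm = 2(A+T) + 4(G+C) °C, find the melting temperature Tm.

42°C

G=3, C=2, T=4, A=7
AT pairs contribute 11, GC pairs contribute 5.
Tm = 2(11) + 4(5) = 22 + 20 = 42°C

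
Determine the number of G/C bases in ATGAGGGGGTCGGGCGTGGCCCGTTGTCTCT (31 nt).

21

G=14, T=8, C=7, A=2
G+C = 14 + 7 = 21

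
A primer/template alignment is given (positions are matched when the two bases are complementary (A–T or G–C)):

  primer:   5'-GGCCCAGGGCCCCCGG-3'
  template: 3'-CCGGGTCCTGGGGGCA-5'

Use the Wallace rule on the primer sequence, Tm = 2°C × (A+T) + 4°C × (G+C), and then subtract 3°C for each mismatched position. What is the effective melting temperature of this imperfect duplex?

56°C

Primer base counts: A=1, T=0, G=7, C=8 → A+T=1, G+C=15
Perfect-match Tm = 2(1) + 4(15) = 2 + 60 = 62°C
Mismatches (positions where the bases are not complementary): 2 (at positions 9, 16)
Effective Tm = 62 − 2×3 = 62 − 6 = 56°C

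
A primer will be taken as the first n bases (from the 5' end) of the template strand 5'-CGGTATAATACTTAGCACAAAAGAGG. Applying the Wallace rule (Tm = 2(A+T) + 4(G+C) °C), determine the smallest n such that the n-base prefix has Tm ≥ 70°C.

First 25 bases: CGGTATAATACTTAGCACAAAAGAG → Tm = 68°C (< 70°C)
First 26 bases: CGGTATAATACTTAGCACAAAAGAGG → Tm = 72°C (≥ 70°C)
Since every base adds ≥2°C, Tm only increases with n, so the threshold is first crossed at n = 26.

n = 26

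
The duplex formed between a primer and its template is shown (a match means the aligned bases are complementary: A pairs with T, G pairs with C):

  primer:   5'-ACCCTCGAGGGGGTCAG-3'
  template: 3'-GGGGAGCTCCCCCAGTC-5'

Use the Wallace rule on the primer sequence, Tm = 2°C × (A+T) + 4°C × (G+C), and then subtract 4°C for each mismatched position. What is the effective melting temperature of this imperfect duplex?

Primer base counts: A=3, T=2, G=7, C=5 → A+T=5, G+C=12
Perfect-match Tm = 2(5) + 4(12) = 10 + 48 = 58°C
Mismatches (positions where the bases are not complementary): 1 (at position 1)
Effective Tm = 58 − 1×4 = 58 − 4 = 54°C

54°C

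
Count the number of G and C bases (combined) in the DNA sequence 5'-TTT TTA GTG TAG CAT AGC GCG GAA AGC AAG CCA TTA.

15

G=9, T=10, C=6, A=11
G+C = 9 + 6 = 15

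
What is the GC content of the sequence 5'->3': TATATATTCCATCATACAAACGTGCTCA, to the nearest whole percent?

Scanning the sequence gives C=7, A=10, T=9, G=2.
G+C = 2 + 7 = 9 out of 28 bases
%GC = 9/28 × 100 = 32.14% ≈ 32%

32%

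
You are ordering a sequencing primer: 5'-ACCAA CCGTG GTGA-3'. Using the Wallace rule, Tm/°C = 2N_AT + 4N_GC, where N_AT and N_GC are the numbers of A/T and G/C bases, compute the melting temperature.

Base counts: A=4, C=4, G=4, T=2
AT pairs contribute 6, GC pairs contribute 8.
Tm = 2×6 + 4×8 = 44°C

44°C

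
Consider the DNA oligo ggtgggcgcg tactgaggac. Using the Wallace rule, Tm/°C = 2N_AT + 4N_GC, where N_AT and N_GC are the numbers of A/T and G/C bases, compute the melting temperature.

68°C

T=3, A=3, G=10, C=4
AT pairs contribute 6, GC pairs contribute 14.
Tm = 2×6 + 4×14 = 68°C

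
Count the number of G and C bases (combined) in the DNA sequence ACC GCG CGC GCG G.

12

Counting bases: A=1, T=0, G=6, C=6
G+C = 6 + 6 = 12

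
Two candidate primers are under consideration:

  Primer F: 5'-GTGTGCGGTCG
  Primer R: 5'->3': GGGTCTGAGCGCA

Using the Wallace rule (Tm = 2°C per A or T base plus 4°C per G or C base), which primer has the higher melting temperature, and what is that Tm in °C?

Primer R, 44°C

Primer F: A+T=3, G+C=8 → Tm = 2(3)+4(8) = 38°C
Primer R: A+T=4, G+C=9 → Tm = 2(4)+4(9) = 44°C
38°C vs 44°C → primer R is higher.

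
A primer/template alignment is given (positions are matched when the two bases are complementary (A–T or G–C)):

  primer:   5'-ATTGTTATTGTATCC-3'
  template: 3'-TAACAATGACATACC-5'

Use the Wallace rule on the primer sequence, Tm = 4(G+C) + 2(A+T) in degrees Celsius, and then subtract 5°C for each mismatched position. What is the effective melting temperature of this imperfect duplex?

Primer base counts: A=3, T=8, G=2, C=2 → A+T=11, G+C=4
Perfect-match Tm = 2(11) + 4(4) = 22 + 16 = 38°C
Mismatches (positions where the bases are not complementary): 3 (at positions 8, 14, 15)
Effective Tm = 38 − 3×5 = 38 − 15 = 23°C

23°C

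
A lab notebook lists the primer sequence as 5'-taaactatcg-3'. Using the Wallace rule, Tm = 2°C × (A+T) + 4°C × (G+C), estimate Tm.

26°C

Base counts: T=3, C=2, A=4, G=1
AT pairs contribute 7, GC pairs contribute 3.
Tm = 4·3 + 2·7 = 12 + 14 = 26°C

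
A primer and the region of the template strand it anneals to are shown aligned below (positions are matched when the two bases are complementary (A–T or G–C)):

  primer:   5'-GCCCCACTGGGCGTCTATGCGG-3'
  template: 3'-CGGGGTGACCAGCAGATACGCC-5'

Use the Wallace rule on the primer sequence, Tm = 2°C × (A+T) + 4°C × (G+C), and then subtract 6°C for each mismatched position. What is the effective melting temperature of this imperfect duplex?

70°C

Primer base counts: A=2, T=4, G=8, C=8 → A+T=6, G+C=16
Perfect-match Tm = 2(6) + 4(16) = 12 + 64 = 76°C
Mismatches (positions where the bases are not complementary): 1 (at position 11)
Effective Tm = 76 − 1×6 = 76 − 6 = 70°C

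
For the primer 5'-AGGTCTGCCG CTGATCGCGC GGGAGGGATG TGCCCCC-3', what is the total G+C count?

27

A=4, T=6, G=15, C=12
Total G or C: 15 + 12 = 27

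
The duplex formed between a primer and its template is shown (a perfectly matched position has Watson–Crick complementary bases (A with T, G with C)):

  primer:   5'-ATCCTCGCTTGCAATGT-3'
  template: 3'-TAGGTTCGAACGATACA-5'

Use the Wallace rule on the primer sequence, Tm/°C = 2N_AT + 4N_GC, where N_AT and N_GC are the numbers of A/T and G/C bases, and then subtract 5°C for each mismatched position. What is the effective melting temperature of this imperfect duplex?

Primer base counts: A=3, T=6, G=3, C=5 → A+T=9, G+C=8
Perfect-match Tm = 2(9) + 4(8) = 18 + 32 = 50°C
Mismatches (positions where the bases are not complementary): 3 (at positions 5, 6, 13)
Effective Tm = 50 − 3×5 = 50 − 15 = 35°C

35°C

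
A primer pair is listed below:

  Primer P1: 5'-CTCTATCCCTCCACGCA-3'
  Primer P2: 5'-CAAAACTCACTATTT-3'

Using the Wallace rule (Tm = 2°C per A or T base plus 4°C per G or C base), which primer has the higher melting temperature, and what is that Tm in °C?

Primer P1: A+T=7, G+C=10 → Tm = 2(7)+4(10) = 54°C
Primer P2: A+T=11, G+C=4 → Tm = 2(11)+4(4) = 38°C
54°C vs 38°C → primer P1 is higher.

Primer P1, 54°C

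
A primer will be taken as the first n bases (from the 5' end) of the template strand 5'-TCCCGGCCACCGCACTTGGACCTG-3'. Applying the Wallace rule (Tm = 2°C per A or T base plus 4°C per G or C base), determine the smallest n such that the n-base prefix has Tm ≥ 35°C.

n = 10

First 9 bases: TCCCGGCCA → Tm = 32°C (< 35°C)
First 10 bases: TCCCGGCCAC → Tm = 36°C (≥ 35°C)
Each additional base adds 2°C (A/T) or 4°C (G/C), so Tm is non-decreasing in n; n = 10 is the first length to reach 35°C.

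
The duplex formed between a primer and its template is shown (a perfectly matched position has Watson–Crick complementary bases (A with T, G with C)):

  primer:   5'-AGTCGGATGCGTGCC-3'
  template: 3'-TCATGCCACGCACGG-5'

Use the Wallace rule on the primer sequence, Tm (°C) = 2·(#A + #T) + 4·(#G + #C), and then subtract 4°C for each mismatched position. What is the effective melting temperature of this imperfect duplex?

38°C

Primer base counts: A=2, T=3, G=6, C=4 → A+T=5, G+C=10
Perfect-match Tm = 2(5) + 4(10) = 10 + 40 = 50°C
Mismatches (positions where the bases are not complementary): 3 (at positions 4, 5, 7)
Effective Tm = 50 − 3×4 = 50 − 12 = 38°C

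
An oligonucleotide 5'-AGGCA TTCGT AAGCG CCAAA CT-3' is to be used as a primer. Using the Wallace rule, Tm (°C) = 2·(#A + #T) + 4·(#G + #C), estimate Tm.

66°C

Counting bases: G=5, T=4, A=7, C=6
AT pairs contribute 11, GC pairs contribute 11.
Tm = 2(11) + 4(11) = 22 + 44 = 66°C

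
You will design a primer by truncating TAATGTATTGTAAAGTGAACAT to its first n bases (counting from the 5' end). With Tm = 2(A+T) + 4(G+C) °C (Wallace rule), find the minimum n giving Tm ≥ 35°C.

First 14 bases: TAATGTATTGTAAA → Tm = 32°C (< 35°C)
First 15 bases: TAATGTATTGTAAAG → Tm = 36°C (≥ 35°C)
Each additional base adds 2°C (A/T) or 4°C (G/C), so Tm is non-decreasing in n; n = 15 is the first length to reach 35°C.

n = 15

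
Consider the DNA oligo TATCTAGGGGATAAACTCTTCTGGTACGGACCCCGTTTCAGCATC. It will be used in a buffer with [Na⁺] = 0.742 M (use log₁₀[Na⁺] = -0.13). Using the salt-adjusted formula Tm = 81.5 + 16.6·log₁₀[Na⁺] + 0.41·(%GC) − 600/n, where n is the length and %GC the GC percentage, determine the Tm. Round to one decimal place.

86.1°C

Length n = 45. A=10, C=12, T=13, G=10
G+C = 22, so %GC = 22/45 × 100 = 48.889%
Salt term: 16.6 × (-0.13) = -2.158
GC term: 0.41 × 48.889 = 20.044; length term: −600/45 = −13.333
Tm = 81.5 + (-2.158) + 20.044 − 13.333 = 86.053 → 86.1°C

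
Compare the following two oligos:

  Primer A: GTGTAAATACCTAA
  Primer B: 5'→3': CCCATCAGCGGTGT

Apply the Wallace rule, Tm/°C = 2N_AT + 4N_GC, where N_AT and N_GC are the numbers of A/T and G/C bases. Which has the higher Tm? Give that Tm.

Primer A: A+T=10, G+C=4 → Tm = 2(10)+4(4) = 36°C
Primer B: A+T=5, G+C=9 → Tm = 2(5)+4(9) = 46°C
36°C vs 46°C → primer B is higher.

Primer B, 46°C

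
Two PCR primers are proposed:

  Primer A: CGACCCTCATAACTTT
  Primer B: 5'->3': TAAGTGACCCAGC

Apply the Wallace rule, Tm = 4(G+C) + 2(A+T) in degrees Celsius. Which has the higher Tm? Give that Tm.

Primer A, 46°C

Primer A: A+T=9, G+C=7 → Tm = 2(9)+4(7) = 46°C
Primer B: A+T=6, G+C=7 → Tm = 2(6)+4(7) = 40°C
46°C vs 40°C → primer A is higher.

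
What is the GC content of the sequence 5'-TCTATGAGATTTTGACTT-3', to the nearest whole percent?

28%

C=2, T=9, G=3, A=4
G+C = 3 + 2 = 5 out of 18 bases
%GC = 5/18 × 100 = 27.78% ≈ 28%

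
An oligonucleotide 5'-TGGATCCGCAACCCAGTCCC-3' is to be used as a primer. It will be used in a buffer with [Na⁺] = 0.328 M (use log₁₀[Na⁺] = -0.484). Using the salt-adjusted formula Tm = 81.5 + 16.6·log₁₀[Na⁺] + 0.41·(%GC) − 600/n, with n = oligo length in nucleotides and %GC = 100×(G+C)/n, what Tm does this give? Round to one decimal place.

70.1°C

Length n = 20. Base counts: A=4, G=4, T=3, C=9
G+C = 13, so %GC = 13/20 × 100 = 65%
Salt term: 16.6 × (-0.484) = -8.034
GC term: 0.41 × 65 = 26.65; length term: −600/20 = −30
Tm = 81.5 + (-8.034) + 26.65 − 30 = 70.116 → 70.1°C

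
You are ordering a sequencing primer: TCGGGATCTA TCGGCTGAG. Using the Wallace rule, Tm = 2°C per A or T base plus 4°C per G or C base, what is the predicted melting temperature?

60°C

Scanning the sequence gives G=7, T=5, A=3, C=4.
A+T = 8, G+C = 11
Tm = 2×8 + 4×11 = 60°C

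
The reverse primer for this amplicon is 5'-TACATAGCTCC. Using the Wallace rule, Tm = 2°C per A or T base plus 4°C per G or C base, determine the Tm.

32°C

G=1, T=3, A=3, C=4
So N_AT = 6 and N_GC = 5.
Tm = 2(6) + 4(5) = 12 + 20 = 32°C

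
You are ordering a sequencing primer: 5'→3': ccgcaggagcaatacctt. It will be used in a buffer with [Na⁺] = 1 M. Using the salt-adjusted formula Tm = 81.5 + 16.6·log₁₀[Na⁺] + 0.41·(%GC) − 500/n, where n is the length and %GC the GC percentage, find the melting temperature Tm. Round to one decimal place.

76.5°C

Length n = 18. Scanning the sequence gives A=5, G=4, T=3, C=6.
G+C = 10, so %GC = 10/18 × 100 = 55.556%
Salt term: 16.6 × (0) = 0
GC term: 0.41 × 55.556 = 22.778; length term: −500/18 = −27.778
Tm = 81.5 + (0) + 22.778 − 27.778 = 76.5 → 76.5°C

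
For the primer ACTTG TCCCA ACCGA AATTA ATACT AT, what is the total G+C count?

Base counts: A=10, C=7, T=8, G=2
Total G or C: 2 + 7 = 9

9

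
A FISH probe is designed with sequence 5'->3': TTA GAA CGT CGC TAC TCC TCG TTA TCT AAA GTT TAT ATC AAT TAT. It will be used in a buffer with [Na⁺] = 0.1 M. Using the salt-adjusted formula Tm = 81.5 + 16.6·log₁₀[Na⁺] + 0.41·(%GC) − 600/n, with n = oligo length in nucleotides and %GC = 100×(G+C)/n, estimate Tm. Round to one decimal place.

Length n = 45. Base counts: A=13, C=9, T=18, G=5
G+C = 14, so %GC = 14/45 × 100 = 31.111%
Salt term: 16.6 × (-1) = -16.6
GC term: 0.41 × 31.111 = 12.756; length term: −600/45 = −13.333
Tm = 81.5 + (-16.6) + 12.756 − 13.333 = 64.323 → 64.3°C

64.3°C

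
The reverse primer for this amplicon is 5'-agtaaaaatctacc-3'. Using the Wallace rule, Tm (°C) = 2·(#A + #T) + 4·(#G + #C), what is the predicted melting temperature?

Base counts: A=7, T=3, C=3, G=1
So N_AT = 10 and N_GC = 4.
Tm = 2(10) + 4(4) = 20 + 16 = 36°C

36°C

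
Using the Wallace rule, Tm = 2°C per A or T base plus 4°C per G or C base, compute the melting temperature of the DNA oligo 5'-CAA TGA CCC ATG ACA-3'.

44°C

Base counts: A=6, T=2, G=2, C=5
So N_AT = 8 and N_GC = 7.
Tm = 2(8) + 4(7) = 16 + 28 = 44°C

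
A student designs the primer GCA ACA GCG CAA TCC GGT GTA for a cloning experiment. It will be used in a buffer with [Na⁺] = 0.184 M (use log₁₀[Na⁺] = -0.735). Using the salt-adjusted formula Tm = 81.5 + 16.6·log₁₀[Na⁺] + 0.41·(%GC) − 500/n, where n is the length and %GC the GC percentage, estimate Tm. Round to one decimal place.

68.9°C

Length n = 21. Scanning the sequence gives G=6, A=6, T=3, C=6.
G+C = 12, so %GC = 12/21 × 100 = 57.143%
Salt term: 16.6 × (-0.735) = -12.201
GC term: 0.41 × 57.143 = 23.429; length term: −500/21 = −23.81
Tm = 81.5 + (-12.201) + 23.429 − 23.81 = 68.918 → 68.9°C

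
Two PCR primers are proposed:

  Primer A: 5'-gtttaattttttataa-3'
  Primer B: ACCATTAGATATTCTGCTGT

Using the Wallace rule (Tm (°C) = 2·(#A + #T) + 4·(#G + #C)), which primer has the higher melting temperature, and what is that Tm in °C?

Primer A: A+T=15, G+C=1 → Tm = 2(15)+4(1) = 34°C
Primer B: A+T=13, G+C=7 → Tm = 2(13)+4(7) = 54°C
34°C vs 54°C → primer B is higher.

Primer B, 54°C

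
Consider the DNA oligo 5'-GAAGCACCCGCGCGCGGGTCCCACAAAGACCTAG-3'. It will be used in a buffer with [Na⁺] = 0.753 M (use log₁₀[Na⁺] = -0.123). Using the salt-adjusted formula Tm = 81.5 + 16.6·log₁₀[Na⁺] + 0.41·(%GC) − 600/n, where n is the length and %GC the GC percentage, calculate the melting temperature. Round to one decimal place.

Length n = 34. G=10, T=2, A=9, C=13
G+C = 23, so %GC = 23/34 × 100 = 67.647%
Salt term: 16.6 × (-0.123) = -2.042
GC term: 0.41 × 67.647 = 27.735; length term: −600/34 = −17.647
Tm = 81.5 + (-2.042) + 27.735 − 17.647 = 89.546 → 89.5°C

89.5°C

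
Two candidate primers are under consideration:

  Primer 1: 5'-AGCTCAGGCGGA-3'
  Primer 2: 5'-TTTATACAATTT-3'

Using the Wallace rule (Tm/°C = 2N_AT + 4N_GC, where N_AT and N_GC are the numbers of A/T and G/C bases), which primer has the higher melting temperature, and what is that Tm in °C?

Primer 1, 40°C

Primer 1: A+T=4, G+C=8 → Tm = 2(4)+4(8) = 40°C
Primer 2: A+T=11, G+C=1 → Tm = 2(11)+4(1) = 26°C
40°C vs 26°C → primer 1 is higher.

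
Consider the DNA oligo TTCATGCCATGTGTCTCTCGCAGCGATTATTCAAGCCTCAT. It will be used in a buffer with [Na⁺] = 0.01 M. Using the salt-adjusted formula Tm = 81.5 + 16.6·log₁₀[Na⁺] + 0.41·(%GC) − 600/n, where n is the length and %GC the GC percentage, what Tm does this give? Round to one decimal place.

Length n = 41. Base counts: T=14, C=12, A=8, G=7
G+C = 19, so %GC = 19/41 × 100 = 46.341%
Salt term: 16.6 × (-2) = -33.2
GC term: 0.41 × 46.341 = 19; length term: −600/41 = −14.634
Tm = 81.5 + (-33.2) + 19 − 14.634 = 52.666 → 52.7°C

52.7°C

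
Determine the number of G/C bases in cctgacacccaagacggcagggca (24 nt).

Counting bases: A=7, C=9, G=7, T=1
G+C = 7 + 9 = 16

16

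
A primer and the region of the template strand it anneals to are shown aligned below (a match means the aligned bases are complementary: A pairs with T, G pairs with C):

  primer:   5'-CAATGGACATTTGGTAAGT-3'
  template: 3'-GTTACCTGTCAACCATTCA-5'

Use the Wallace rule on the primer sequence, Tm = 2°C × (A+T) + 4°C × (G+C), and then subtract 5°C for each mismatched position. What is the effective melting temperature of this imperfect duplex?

Primer base counts: A=6, T=6, G=5, C=2 → A+T=12, G+C=7
Perfect-match Tm = 2(12) + 4(7) = 24 + 28 = 52°C
Mismatches (positions where the bases are not complementary): 1 (at position 10)
Effective Tm = 52 − 1×5 = 52 − 5 = 47°C

47°C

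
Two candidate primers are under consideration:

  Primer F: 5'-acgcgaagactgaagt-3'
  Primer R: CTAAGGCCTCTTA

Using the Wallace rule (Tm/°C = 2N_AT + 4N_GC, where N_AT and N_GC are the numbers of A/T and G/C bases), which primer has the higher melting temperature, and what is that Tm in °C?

Primer F: A+T=8, G+C=8 → Tm = 2(8)+4(8) = 48°C
Primer R: A+T=7, G+C=6 → Tm = 2(7)+4(6) = 38°C
48°C vs 38°C → primer F is higher.

Primer F, 48°C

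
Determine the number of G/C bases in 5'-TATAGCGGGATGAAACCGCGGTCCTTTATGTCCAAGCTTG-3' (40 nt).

20

C=9, T=11, A=9, G=11
G+C = 11 + 9 = 20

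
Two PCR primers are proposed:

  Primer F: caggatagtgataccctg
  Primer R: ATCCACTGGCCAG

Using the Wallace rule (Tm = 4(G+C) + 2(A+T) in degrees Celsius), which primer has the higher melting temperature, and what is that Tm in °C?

Primer F: A+T=9, G+C=9 → Tm = 2(9)+4(9) = 54°C
Primer R: A+T=5, G+C=8 → Tm = 2(5)+4(8) = 42°C
54°C vs 42°C → primer F is higher.

Primer F, 54°C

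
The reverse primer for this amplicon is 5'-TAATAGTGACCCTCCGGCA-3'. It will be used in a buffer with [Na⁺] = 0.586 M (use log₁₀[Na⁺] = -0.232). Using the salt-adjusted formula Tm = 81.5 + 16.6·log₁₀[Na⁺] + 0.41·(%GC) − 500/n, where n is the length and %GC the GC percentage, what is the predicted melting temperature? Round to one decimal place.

72.9°C

Length n = 19. Scanning the sequence gives G=4, A=5, C=6, T=4.
G+C = 10, so %GC = 10/19 × 100 = 52.632%
Salt term: 16.6 × (-0.232) = -3.851
GC term: 0.41 × 52.632 = 21.579; length term: −500/19 = −26.316
Tm = 81.5 + (-3.851) + 21.579 − 26.316 = 72.912 → 72.9°C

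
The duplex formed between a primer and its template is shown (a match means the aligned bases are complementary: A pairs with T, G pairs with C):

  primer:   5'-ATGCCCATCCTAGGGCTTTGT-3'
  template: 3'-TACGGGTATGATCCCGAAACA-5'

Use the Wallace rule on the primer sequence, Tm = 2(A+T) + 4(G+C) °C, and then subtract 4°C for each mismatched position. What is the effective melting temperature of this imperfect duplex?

Primer base counts: A=3, T=7, G=5, C=6 → A+T=10, G+C=11
Perfect-match Tm = 2(10) + 4(11) = 20 + 44 = 64°C
Mismatches (positions where the bases are not complementary): 1 (at position 9)
Effective Tm = 64 − 1×4 = 64 − 4 = 60°C

60°C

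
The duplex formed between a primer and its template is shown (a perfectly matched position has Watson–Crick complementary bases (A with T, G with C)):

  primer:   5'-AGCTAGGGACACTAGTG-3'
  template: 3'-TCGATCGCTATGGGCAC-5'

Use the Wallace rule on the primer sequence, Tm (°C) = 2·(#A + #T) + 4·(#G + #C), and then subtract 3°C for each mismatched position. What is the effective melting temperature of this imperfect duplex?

Primer base counts: A=5, T=3, G=6, C=3 → A+T=8, G+C=9
Perfect-match Tm = 2(8) + 4(9) = 16 + 36 = 52°C
Mismatches (positions where the bases are not complementary): 4 (at positions 7, 10, 13, 14)
Effective Tm = 52 − 4×3 = 52 − 12 = 40°C

40°C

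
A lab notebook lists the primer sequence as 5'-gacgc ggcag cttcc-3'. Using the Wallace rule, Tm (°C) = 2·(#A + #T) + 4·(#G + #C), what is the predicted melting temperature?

Counting bases: A=2, T=2, C=6, G=5
AT pairs contribute 4, GC pairs contribute 11.
Tm = 4·11 + 2·4 = 44 + 8 = 52°C

52°C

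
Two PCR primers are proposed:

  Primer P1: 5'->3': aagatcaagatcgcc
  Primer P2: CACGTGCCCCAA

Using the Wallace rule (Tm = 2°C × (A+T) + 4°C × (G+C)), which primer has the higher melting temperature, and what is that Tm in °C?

Primer P1, 44°C

Primer P1: A+T=8, G+C=7 → Tm = 2(8)+4(7) = 44°C
Primer P2: A+T=4, G+C=8 → Tm = 2(4)+4(8) = 40°C
44°C vs 40°C → primer P1 is higher.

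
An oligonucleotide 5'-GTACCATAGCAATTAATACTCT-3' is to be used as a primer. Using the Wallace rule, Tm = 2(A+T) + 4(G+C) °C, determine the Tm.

T=7, G=2, C=5, A=8
So N_AT = 15 and N_GC = 7.
Tm = 2(15) + 4(7) = 30 + 28 = 58°C

58°C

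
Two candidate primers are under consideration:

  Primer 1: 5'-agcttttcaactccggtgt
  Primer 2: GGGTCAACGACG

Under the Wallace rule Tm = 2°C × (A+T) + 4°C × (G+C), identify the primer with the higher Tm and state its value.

Primer 1, 56°C

Primer 1: A+T=10, G+C=9 → Tm = 2(10)+4(9) = 56°C
Primer 2: A+T=4, G+C=8 → Tm = 2(4)+4(8) = 40°C
56°C vs 40°C → primer 1 is higher.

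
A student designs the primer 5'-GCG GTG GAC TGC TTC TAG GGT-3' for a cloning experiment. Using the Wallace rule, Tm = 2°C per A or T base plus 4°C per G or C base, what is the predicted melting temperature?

68°C

Scanning the sequence gives G=9, T=6, A=2, C=4.
So N_AT = 8 and N_GC = 13.
Tm = 4·13 + 2·8 = 52 + 16 = 68°C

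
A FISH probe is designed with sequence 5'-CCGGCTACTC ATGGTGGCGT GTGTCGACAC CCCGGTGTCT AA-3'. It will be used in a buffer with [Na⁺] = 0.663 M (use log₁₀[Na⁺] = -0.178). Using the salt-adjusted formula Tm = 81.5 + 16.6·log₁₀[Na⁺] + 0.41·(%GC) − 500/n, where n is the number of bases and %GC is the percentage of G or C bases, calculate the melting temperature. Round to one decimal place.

92.0°C

Length n = 42. Base counts: G=13, C=13, A=6, T=10
G+C = 26, so %GC = 26/42 × 100 = 61.905%
Salt term: 16.6 × (-0.178) = -2.955
GC term: 0.41 × 61.905 = 25.381; length term: −500/42 = −11.905
Tm = 81.5 + (-2.955) + 25.381 − 11.905 = 92.021 → 92.0°C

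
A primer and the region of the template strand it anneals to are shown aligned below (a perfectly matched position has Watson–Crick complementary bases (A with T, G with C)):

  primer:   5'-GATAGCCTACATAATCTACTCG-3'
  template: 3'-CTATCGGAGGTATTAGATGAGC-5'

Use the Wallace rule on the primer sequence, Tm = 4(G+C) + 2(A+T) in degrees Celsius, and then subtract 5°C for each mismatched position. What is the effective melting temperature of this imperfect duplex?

57°C

Primer base counts: A=7, T=6, G=3, C=6 → A+T=13, G+C=9
Perfect-match Tm = 2(13) + 4(9) = 26 + 36 = 62°C
Mismatches (positions where the bases are not complementary): 1 (at position 9)
Effective Tm = 62 − 1×5 = 62 − 5 = 57°C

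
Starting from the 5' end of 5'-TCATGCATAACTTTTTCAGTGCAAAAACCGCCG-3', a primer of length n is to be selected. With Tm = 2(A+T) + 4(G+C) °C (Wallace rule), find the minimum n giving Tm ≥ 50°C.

First 18 bases: TCATGCATAACTTTTTCA → Tm = 46°C (< 50°C)
First 19 bases: TCATGCATAACTTTTTCAG → Tm = 50°C (≥ 50°C)
Since every base adds ≥2°C, Tm only increases with n, so the threshold is first crossed at n = 19.

n = 19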